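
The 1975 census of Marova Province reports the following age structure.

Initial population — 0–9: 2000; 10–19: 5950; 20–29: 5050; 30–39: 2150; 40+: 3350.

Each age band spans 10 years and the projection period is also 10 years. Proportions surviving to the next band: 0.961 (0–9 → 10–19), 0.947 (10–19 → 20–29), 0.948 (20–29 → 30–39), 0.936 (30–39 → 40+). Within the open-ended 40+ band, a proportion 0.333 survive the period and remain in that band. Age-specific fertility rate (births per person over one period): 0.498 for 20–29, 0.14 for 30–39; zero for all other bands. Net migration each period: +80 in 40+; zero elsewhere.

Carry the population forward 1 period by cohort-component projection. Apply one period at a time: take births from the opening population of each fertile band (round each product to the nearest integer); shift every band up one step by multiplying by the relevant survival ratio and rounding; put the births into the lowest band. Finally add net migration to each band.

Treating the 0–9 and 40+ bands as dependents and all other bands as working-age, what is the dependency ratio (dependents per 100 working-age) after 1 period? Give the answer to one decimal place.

Period 1:
Births: 5050 * 0.498 = 2515 ; 2150 * 0.14 = 301 → 2816
10–19: 2000 * 0.961 = 1922
20–29: 5950 * 0.947 = 5635
30–39: 5050 * 0.948 = 4787
40+: 2150 * 0.936 + 3350 * 0.333 = 2012 + 1116 = 3128
Net migration: 40+ + 80 → 3208
→ [2816, 1922, 5635, 4787, 3208]
Dependents (band 0–9 + band 40+) = 2816 + 3208 = 6024; working-age = 12344; ratio = 6024/12344 × 100 = 48.8

48.8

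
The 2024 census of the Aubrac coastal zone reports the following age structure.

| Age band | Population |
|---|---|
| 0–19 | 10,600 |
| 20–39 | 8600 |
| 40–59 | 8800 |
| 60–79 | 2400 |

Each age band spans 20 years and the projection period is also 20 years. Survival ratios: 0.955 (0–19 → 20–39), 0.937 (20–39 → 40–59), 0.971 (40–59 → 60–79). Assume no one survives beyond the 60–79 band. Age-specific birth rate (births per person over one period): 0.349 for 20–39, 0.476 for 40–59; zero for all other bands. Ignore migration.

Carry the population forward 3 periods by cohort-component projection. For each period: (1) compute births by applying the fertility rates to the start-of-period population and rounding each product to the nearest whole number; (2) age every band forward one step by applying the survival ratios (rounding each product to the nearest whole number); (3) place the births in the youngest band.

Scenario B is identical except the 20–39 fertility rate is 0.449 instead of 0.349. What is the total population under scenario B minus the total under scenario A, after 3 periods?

2794

Let group 1 be 0–19 through group 4 = 60–79.
[period 1]
Births: 8600 × 0.349 = 3001  |  8800 × 0.476 = 4189 → total 7190
Group 2: 10600 × 0.955 = 10123
Group 3: 8600 × 0.937 = 8058
Group 4: 8800 × 0.971 = 8545
→ [7190, 10123, 8058, 8545]
[period 2]
Births: 10123 × 0.349 = 3533  |  8058 × 0.476 = 3836 → total 7369
Group 2: 7190 × 0.955 = 6866
Group 3: 10123 × 0.937 = 9485
Group 4: 8058 × 0.971 = 7824
→ [7369, 6866, 9485, 7824]
[period 3]
Births: 6866 × 0.349 = 2396  |  9485 × 0.476 = 4515 → total 6911
Group 2: 7369 × 0.955 = 7037
Group 3: 6866 × 0.937 = 6433
Group 4: 9485 × 0.971 = 9210
→ [6911, 7037, 6433, 9210]
Scenario A total after 3 periods: 29591
Scenario B projection —
[period 1]
Births: 8600 × 0.449 = 3861  |  8800 × 0.476 = 4189 → total 8050
Group 2: 10600 × 0.955 = 10123
Group 3: 8600 × 0.937 = 8058
Group 4: 8800 × 0.971 = 8545
→ [8050, 10123, 8058, 8545]
[period 2]
Births: 10123 × 0.449 = 4545  |  8058 × 0.476 = 3836 → total 8381
Group 2: 8050 × 0.955 = 7688
Group 3: 10123 × 0.937 = 9485
Group 4: 8058 × 0.971 = 7824
→ [8381, 7688, 9485, 7824]
[period 3]
Births: 7688 × 0.449 = 3452  |  9485 × 0.476 = 4515 → total 7967
Group 2: 8381 × 0.955 = 8004
Group 3: 7688 × 0.937 = 7204
Group 4: 9485 × 0.971 = 9210
→ [7967, 8004, 7204, 9210]
Scenario B total after 3 periods: 32385
Difference B − A = 32385 − 29591 = 2794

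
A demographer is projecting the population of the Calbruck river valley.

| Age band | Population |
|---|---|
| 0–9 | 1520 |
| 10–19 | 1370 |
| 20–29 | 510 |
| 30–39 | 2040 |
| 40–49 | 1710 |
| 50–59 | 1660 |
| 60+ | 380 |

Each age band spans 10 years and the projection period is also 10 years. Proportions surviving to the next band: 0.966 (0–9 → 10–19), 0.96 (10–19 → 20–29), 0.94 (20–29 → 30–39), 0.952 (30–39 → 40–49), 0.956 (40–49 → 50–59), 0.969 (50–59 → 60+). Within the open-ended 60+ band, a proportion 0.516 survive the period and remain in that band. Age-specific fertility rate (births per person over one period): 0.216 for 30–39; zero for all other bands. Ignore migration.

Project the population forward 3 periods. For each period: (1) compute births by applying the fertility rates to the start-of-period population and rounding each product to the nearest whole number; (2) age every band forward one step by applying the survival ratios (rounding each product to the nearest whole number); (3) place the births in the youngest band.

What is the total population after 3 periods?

(Groups numbered youngest = 1 to oldest = 7.)
After projecting period 1:
Births: 2040 * 0.216 = 441
Group 2: 1520 * 0.966 = 1468
Group 3: 1370 * 0.96 = 1315
Group 4: 510 * 0.94 = 479
Group 5: 2040 * 0.952 = 1942
Group 6: 1710 * 0.956 = 1635
Group 7: 1660 * 0.969 + 380 * 0.516 = 1609 + 196 = 1805
Giving 441 / 1468 / 1315 / 479 / 1942 / 1635 / 1805.
After projecting period 2:
Births: 479 * 0.216 = 103
Group 2: 441 * 0.966 = 426
Group 3: 1468 * 0.96 = 1409
Group 4: 1315 * 0.94 = 1236
Group 5: 479 * 0.952 = 456
Group 6: 1942 * 0.956 = 1857
Group 7: 1635 * 0.969 + 1805 * 0.516 = 1584 + 931 = 2515
Giving 103 / 426 / 1409 / 1236 / 456 / 1857 / 2515.
After projecting period 3:
Births: 1236 * 0.216 = 267
Group 2: 103 * 0.966 = 99
Group 3: 426 * 0.96 = 409
Group 4: 1409 * 0.94 = 1324
Group 5: 1236 * 0.952 = 1177
Group 6: 456 * 0.956 = 436
Group 7: 1857 * 0.969 + 2515 * 0.516 = 1799 + 1298 = 3097
Giving 267 / 99 / 409 / 1324 / 1177 / 436 / 3097.
Total after period 3: 267 + 99 + 409 + 1324 + 1177 + 436 + 3097 = 6809

6809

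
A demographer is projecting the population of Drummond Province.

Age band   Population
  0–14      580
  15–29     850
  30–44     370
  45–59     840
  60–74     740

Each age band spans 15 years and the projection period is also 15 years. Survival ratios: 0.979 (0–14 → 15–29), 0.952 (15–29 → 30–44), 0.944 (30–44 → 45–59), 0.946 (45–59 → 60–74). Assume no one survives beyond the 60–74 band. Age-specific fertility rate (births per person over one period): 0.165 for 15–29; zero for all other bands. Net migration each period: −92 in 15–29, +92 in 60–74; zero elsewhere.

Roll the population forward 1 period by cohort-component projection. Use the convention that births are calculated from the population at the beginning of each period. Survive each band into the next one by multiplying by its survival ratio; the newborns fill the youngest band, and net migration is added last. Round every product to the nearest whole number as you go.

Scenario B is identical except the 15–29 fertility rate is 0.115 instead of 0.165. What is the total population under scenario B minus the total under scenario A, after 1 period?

Let band 1 be 0–14 through band 5 = 60–74.
After projecting period 1:
Births: 850 * 0.165 = 140
Band 2: 580 * 0.979 = 568
Band 3: 850 * 0.952 = 809
Band 4: 370 * 0.944 = 349
Band 5: 840 * 0.946 = 795
Net migration: Band 2 − 92 → 476; Band 5 + 92 → 887
End of period: [140, 476, 809, 349, 887]
Scenario A total after 1 period: 2661
Scenario B projection —
After projecting period 1:
Births: 850 * 0.115 = 98
Band 2: 580 * 0.979 = 568
Band 3: 850 * 0.952 = 809
Band 4: 370 * 0.944 = 349
Band 5: 840 * 0.946 = 795
Net migration: Band 2 − 92 → 476; Band 5 + 92 → 887
End of period: [98, 476, 809, 349, 887]
Scenario B total after 1 period: 2619
Difference B − A = 2619 − 2661 = -42

-42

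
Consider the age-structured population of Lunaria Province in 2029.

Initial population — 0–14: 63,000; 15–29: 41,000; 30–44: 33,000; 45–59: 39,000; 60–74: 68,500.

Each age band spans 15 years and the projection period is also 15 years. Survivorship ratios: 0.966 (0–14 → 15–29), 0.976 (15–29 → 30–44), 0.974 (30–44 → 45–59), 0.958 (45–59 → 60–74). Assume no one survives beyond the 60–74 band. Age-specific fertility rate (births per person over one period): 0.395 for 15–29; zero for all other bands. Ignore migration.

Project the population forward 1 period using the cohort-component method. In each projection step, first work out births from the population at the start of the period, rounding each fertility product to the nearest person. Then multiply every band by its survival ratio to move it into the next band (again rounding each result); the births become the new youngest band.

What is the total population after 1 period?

186573

[period 1]
Births: 41000 × 0.395 = 16195
15–29: 63000 × 0.966 = 60858
30–44: 41000 × 0.976 = 40016
45–59: 33000 × 0.974 = 32142
60–74: 39000 × 0.958 = 37362
→ [16195, 60858, 40016, 32142, 37362]
Total after period 1: 16195 + 60858 + 40016 + 32142 + 37362 = 186573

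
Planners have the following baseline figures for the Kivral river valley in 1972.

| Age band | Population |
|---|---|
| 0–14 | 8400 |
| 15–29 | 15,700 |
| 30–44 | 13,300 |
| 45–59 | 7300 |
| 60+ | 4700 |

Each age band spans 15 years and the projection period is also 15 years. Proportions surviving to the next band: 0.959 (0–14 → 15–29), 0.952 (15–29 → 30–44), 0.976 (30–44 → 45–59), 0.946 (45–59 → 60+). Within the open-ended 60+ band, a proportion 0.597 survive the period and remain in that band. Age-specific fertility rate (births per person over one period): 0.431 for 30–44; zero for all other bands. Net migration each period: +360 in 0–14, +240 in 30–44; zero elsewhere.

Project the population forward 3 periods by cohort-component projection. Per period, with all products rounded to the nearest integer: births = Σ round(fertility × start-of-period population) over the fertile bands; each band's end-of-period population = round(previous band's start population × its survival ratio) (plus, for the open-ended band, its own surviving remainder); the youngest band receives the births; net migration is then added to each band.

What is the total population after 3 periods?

Numbering the groups 1..5 from youngest to oldest:
Period 1:
Births: 13300 × 0.431 = 5732
Group 2: 8400 × 0.959 = 8056
Group 3: 15700 × 0.952 = 14946
Group 4: 13300 × 0.976 = 12981
Group 5: 7300 × 0.946 + 4700 × 0.597 = 6906 + 2806 = 9712
Net migration: Group 1 + 360 → 6092; Group 3 + 240 → 15186
End of period: [6092, 8056, 15186, 12981, 9712]
Period 2:
Births: 15186 × 0.431 = 6545
Group 2: 6092 × 0.959 = 5842
Group 3: 8056 × 0.952 = 7669
Group 4: 15186 × 0.976 = 14822
Group 5: 12981 × 0.946 + 9712 × 0.597 = 12280 + 5798 = 18078
Net migration: Group 1 + 360 → 6905; Group 3 + 240 → 7909
End of period: [6905, 5842, 7909, 14822, 18078]
Period 3:
Births: 7909 × 0.431 = 3409
Group 2: 6905 × 0.959 = 6622
Group 3: 5842 × 0.952 = 5562
Group 4: 7909 × 0.976 = 7719
Group 5: 14822 × 0.946 + 18078 × 0.597 = 14022 + 10793 = 24815
Net migration: Group 1 + 360 → 3769; Group 3 + 240 → 5802
End of period: [3769, 6622, 5802, 7719, 24815]
Total after period 3: 3769 + 6622 + 5802 + 7719 + 24815 = 48727

48727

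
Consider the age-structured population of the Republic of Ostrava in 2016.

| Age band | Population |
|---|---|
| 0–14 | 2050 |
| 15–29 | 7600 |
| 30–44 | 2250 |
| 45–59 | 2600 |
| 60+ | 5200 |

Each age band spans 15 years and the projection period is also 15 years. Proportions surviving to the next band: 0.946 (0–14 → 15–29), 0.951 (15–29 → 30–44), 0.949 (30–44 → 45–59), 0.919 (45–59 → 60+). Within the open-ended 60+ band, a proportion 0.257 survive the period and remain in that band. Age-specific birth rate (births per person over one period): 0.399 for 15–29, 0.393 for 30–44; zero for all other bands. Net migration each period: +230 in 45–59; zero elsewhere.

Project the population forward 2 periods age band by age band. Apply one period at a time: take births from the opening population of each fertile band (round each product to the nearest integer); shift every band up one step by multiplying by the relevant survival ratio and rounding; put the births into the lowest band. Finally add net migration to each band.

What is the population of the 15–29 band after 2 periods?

Let group 1 be 0–14 through group 5 = 60+.
Period 1.
Births: 7600 × 0.399 = 3032 ; 2250 × 0.393 = 884 ⇒ total 3916
Group 2: 2050 × 0.946 = 1939
Group 3: 7600 × 0.951 = 7228
Group 4: 2250 × 0.949 = 2135
Group 5: 2600 × 0.919 + 5200 × 0.257 = 2389 + 1336 = 3725
Net migration: Group 4 + 230 → 2365
End of period: [3916, 1939, 7228, 2365, 3725]
Period 2.
Births: 1939 × 0.399 = 774 ; 7228 × 0.393 = 2841 ⇒ total 3615
Group 2: 3916 × 0.946 = 3705
Group 3: 1939 × 0.951 = 1844
Group 4: 7228 × 0.949 = 6859
Group 5: 2365 × 0.919 + 3725 × 0.257 = 2173 + 957 = 3130
Net migration: Group 4 + 230 → 7089
End of period: [3615, 3705, 1844, 7089, 3130]

3705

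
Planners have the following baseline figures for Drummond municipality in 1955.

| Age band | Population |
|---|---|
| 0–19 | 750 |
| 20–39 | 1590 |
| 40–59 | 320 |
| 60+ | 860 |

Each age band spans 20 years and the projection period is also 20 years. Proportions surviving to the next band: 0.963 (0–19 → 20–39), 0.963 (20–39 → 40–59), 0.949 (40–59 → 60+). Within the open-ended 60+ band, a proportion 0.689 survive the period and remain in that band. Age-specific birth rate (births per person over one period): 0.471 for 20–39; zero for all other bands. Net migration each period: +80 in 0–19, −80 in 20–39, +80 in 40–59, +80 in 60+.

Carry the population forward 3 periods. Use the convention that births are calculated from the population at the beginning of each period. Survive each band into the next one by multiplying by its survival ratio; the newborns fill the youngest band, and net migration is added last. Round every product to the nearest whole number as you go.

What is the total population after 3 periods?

3791

Period 1:
Births: 1590 × 0.471 = 749
20–39: 750 × 0.963 = 722
40–59: 1590 × 0.963 = 1531
60+: 320 × 0.949 + 860 × 0.689 = 304 + 593 = 897
Net migration: 0–19 + 80 → 829; 20–39 − 80 → 642; 40–59 + 80 → 1611; 60+ + 80 → 977
End of period: [829, 642, 1611, 977]
Period 2:
Births: 642 × 0.471 = 302
20–39: 829 × 0.963 = 798
40–59: 642 × 0.963 = 618
60+: 1611 × 0.949 + 977 × 0.689 = 1529 + 673 = 2202
Net migration: 0–19 + 80 → 382; 20–39 − 80 → 718; 40–59 + 80 → 698; 60+ + 80 → 2282
End of period: [382, 718, 698, 2282]
Period 3:
Births: 718 × 0.471 = 338
20–39: 382 × 0.963 = 368
40–59: 718 × 0.963 = 691
60+: 698 × 0.949 + 2282 × 0.689 = 662 + 1572 = 2234
Net migration: 0–19 + 80 → 418; 20–39 − 80 → 288; 40–59 + 80 → 771; 60+ + 80 → 2314
End of period: [418, 288, 771, 2314]
Total after period 3: 418 + 288 + 771 + 2314 = 3791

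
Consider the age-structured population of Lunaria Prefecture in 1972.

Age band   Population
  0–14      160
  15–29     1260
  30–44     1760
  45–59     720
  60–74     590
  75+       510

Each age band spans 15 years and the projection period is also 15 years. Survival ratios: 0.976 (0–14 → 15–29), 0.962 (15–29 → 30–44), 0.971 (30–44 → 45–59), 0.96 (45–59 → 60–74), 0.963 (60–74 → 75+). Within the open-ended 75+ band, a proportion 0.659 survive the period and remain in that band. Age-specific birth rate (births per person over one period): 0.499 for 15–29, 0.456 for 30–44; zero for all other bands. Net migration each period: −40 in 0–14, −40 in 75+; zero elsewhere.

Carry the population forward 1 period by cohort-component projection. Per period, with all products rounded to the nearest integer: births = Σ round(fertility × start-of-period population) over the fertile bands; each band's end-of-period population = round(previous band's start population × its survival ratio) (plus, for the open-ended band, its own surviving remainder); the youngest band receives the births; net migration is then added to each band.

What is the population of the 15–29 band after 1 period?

156

[period 1]
Births: 1260 × 0.499 = 629  |  1760 × 0.456 = 803 → 1432
15–29: 160 × 0.976 = 156
30–44: 1260 × 0.962 = 1212
45–59: 1760 × 0.971 = 1709
60–74: 720 × 0.96 = 691
75+: 590 × 0.963 + 510 × 0.659 = 568 + 336 = 904
Net migration: 0–14 − 40 → 1392; 75+ − 40 → 864
End of period: [1392, 156, 1212, 1709, 691, 864]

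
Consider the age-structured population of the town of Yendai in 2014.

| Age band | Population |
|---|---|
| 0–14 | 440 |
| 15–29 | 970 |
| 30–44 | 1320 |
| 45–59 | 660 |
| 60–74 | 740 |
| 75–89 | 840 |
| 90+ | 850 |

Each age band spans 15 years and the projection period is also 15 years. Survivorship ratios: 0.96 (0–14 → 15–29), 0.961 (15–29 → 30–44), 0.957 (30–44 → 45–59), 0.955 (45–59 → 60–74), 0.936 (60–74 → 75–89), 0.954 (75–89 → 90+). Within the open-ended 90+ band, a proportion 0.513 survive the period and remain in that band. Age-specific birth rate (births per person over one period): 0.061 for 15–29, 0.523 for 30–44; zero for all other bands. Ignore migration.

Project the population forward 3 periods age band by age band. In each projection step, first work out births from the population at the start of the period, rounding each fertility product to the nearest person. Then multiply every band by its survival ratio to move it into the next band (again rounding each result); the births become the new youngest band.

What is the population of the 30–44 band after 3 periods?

Let group 1 be 0–14 through group 7 = 90+.
[period 1]
Births: 970 × 0.061 = 59  |  1320 × 0.523 = 690 — total 749
Group 2: 440 × 0.96 = 422
Group 3: 970 × 0.961 = 932
Group 4: 1320 × 0.957 = 1263
Group 5: 660 × 0.955 = 630
Group 6: 740 × 0.936 = 693
Group 7: 840 × 0.954 + 850 × 0.513 = 801 + 436 = 1237
Giving 749 / 422 / 932 / 1263 / 630 / 693 / 1237.
[period 2]
Births: 422 × 0.061 = 26  |  932 × 0.523 = 487 — total 513
Group 2: 749 × 0.96 = 719
Group 3: 422 × 0.961 = 406
Group 4: 932 × 0.957 = 892
Group 5: 1263 × 0.955 = 1206
Group 6: 630 × 0.936 = 590
Group 7: 693 × 0.954 + 1237 × 0.513 = 661 + 635 = 1296
Giving 513 / 719 / 406 / 892 / 1206 / 590 / 1296.
[period 3]
Births: 719 × 0.061 = 44  |  406 × 0.523 = 212 — total 256
Group 2: 513 × 0.96 = 492
Group 3: 719 × 0.961 = 691
Group 4: 406 × 0.957 = 389
Group 5: 892 × 0.955 = 852
Group 6: 1206 × 0.936 = 1129
Group 7: 590 × 0.954 + 1296 × 0.513 = 563 + 665 = 1228
Giving 256 / 492 / 691 / 389 / 852 / 1129 / 1228.

691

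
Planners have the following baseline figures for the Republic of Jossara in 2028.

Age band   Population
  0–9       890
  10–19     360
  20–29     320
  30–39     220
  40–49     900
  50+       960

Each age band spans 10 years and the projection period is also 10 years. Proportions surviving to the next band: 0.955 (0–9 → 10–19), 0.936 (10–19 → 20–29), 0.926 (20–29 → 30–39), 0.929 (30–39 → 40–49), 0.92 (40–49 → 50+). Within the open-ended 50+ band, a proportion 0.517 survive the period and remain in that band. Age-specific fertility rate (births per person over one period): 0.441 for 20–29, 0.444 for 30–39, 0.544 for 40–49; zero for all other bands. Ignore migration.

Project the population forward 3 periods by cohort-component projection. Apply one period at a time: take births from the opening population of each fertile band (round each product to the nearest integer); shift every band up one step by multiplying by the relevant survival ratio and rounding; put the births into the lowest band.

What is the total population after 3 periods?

3395

Let group 1 be 0–9 through group 6 = 50+.
Period 1.
Births: 320 × 0.441 = 141 ; 220 × 0.444 = 98 ; 900 × 0.544 = 490 → 729
Group 2: 890 × 0.955 = 850
Group 3: 360 × 0.936 = 337
Group 4: 320 × 0.926 = 296
Group 5: 220 × 0.929 = 204
Group 6: 900 × 0.92 + 960 × 0.517 = 828 + 496 = 1324
Population now: 0–9=729, 10–19=850, 20–29=337, 30–39=296, 40–49=204, 50+=1324
Period 2.
Births: 337 × 0.441 = 149 ; 296 × 0.444 = 131 ; 204 × 0.544 = 111 → 391
Group 2: 729 × 0.955 = 696
Group 3: 850 × 0.936 = 796
Group 4: 337 × 0.926 = 312
Group 5: 296 × 0.929 = 275
Group 6: 204 × 0.92 + 1324 × 0.517 = 188 + 685 = 873
Population now: 0–9=391, 10–19=696, 20–29=796, 30–39=312, 40–49=275, 50+=873
Period 3.
Births: 796 × 0.441 = 351 ; 312 × 0.444 = 139 ; 275 × 0.544 = 150 → 640
Group 2: 391 × 0.955 = 373
Group 3: 696 × 0.936 = 651
Group 4: 796 × 0.926 = 737
Group 5: 312 × 0.929 = 290
Group 6: 275 × 0.92 + 873 × 0.517 = 253 + 451 = 704
Population now: 0–9=640, 10–19=373, 20–29=651, 30–39=737, 40–49=290, 50+=704
Total after period 3: 640 + 373 + 651 + 737 + 290 + 704 = 3395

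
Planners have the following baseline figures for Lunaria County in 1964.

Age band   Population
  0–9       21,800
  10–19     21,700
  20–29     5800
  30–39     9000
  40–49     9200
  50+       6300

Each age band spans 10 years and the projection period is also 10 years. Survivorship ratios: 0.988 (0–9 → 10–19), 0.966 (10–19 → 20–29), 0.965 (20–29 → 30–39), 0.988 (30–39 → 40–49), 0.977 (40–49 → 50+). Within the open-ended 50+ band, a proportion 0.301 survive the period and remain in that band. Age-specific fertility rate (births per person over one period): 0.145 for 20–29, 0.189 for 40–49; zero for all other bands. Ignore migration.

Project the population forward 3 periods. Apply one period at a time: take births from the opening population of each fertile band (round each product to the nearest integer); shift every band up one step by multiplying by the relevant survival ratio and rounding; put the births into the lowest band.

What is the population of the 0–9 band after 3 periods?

— Period 1 —
Births: 5800 × 0.145 = 841 ; 9200 × 0.189 = 1739 → 2580
10–19: 21800 × 0.988 = 21538
20–29: 21700 × 0.966 = 20962
30–39: 5800 × 0.965 = 5597
40–49: 9000 × 0.988 = 8892
50+: 9200 × 0.977 + 6300 × 0.301 = 8988 + 1896 = 10884
End of period: [2580, 21538, 20962, 5597, 8892, 10884]
— Period 2 —
Births: 20962 × 0.145 = 3039 ; 8892 × 0.189 = 1681 → 4720
10–19: 2580 × 0.988 = 2549
20–29: 21538 × 0.966 = 20806
30–39: 20962 × 0.965 = 20228
40–49: 5597 × 0.988 = 5530
50+: 8892 × 0.977 + 10884 × 0.301 = 8687 + 3276 = 11963
End of period: [4720, 2549, 20806, 20228, 5530, 11963]
— Period 3 —
Births: 20806 × 0.145 = 3017 ; 5530 × 0.189 = 1045 → 4062
10–19: 4720 × 0.988 = 4663
20–29: 2549 × 0.966 = 2462
30–39: 20806 × 0.965 = 20078
40–49: 20228 × 0.988 = 19985
50+: 5530 × 0.977 + 11963 × 0.301 = 5403 + 3601 = 9004
End of period: [4062, 4663, 2462, 20078, 19985, 9004]

4062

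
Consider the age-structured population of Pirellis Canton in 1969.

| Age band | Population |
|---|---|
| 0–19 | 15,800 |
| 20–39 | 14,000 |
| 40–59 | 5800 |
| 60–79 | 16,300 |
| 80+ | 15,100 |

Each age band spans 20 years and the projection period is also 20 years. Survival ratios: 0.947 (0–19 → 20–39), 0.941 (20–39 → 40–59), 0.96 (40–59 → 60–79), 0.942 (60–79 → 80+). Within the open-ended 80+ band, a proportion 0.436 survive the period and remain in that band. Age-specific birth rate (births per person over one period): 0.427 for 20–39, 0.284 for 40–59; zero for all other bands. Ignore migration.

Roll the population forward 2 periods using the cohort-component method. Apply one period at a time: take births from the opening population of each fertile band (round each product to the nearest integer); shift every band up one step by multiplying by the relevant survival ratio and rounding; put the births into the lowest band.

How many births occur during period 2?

After projecting period 1:
Births: 14000 × 0.427 = 5978, 5800 × 0.284 = 1647 → total 7625
20–39: 15800 × 0.947 = 14963
40–59: 14000 × 0.941 = 13174
60–79: 5800 × 0.96 = 5568
80+: 16300 × 0.942 + 15100 × 0.436 = 15355 + 6584 = 21939
→ [7625, 14963, 13174, 5568, 21939]
After projecting period 2:
Births: 14963 × 0.427 = 6389, 13174 × 0.284 = 3741 → total 10130
20–39: 7625 × 0.947 = 7221
40–59: 14963 × 0.941 = 14080
60–79: 13174 × 0.96 = 12647
80+: 5568 × 0.942 + 21939 × 0.436 = 5245 + 9565 = 14810
→ [10130, 7221, 14080, 12647, 14810]

10130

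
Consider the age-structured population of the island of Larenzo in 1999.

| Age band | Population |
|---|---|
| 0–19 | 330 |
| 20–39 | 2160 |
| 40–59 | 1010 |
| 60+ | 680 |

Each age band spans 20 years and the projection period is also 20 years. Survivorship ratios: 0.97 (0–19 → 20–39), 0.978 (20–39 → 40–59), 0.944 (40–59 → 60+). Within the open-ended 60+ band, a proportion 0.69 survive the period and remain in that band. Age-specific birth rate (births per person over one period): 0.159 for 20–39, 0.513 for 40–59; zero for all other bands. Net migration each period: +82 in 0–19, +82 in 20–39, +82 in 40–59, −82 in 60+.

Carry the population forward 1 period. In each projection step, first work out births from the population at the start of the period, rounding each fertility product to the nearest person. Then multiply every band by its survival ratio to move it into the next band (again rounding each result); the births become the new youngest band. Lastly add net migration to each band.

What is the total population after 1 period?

Period 1.
Births: 2160 * 0.159 = 343 ; 1010 * 0.513 = 518 → total 861
20–39: 330 * 0.97 = 320
40–59: 2160 * 0.978 = 2112
60+: 1010 * 0.944 + 680 * 0.69 = 953 + 469 = 1422
Net migration: 0–19 + 82 → 943; 20–39 + 82 → 402; 40–59 + 82 → 2194; 60+ − 82 → 1340
→ [943, 402, 2194, 1340]
Total after period 1: 943 + 402 + 2194 + 1340 = 4879

4879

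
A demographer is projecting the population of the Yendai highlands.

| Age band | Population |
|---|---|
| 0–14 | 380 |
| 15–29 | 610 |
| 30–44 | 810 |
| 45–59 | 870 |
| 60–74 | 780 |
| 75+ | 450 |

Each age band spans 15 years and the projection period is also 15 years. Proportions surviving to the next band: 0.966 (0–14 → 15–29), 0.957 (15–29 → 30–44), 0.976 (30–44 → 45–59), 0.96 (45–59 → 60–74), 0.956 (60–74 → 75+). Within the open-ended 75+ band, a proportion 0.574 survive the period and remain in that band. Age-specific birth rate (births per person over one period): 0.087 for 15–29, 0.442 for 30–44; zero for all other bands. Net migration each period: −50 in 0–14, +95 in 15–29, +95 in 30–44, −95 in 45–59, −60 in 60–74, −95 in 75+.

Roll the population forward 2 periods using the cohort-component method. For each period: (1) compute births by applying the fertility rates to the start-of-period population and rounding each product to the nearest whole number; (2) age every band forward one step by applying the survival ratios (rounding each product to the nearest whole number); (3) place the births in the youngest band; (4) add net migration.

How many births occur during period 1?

411

After projecting period 1:
Births: 610 * 0.087 = 53 ; 810 * 0.442 = 358 — total 411
15–29: 380 * 0.966 = 367
30–44: 610 * 0.957 = 584
45–59: 810 * 0.976 = 791
60–74: 870 * 0.96 = 835
75+: 780 * 0.956 + 450 * 0.574 = 746 + 258 = 1004
Net migration: 0–14 − 50 → 361; 15–29 + 95 → 462; 30–44 + 95 → 679; 45–59 − 95 → 696; 60–74 − 60 → 775; 75+ − 95 → 909
Giving 361 / 462 / 679 / 696 / 775 / 909.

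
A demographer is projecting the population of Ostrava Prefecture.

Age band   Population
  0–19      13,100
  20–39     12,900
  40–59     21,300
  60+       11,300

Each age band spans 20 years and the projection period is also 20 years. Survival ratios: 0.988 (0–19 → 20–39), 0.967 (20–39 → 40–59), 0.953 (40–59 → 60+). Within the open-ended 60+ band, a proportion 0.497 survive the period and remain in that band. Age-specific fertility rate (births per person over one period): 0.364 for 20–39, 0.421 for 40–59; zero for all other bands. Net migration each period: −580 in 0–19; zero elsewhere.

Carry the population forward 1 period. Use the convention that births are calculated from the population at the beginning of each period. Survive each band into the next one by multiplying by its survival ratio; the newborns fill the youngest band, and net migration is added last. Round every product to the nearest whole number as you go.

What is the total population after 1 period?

64415

(Bands numbered youngest = 1 to oldest = 4.)
— Period 1 —
Births: 12900 * 0.364 = 4696  |  21300 * 0.421 = 8967 → total 13663
Band 2: 13100 * 0.988 = 12943
Band 3: 12900 * 0.967 = 12474
Band 4: 21300 * 0.953 + 11300 * 0.497 = 20299 + 5616 = 25915
Net migration: Band 1 − 580 → 13083
Population now: 0–19=13083, 20–39=12943, 40–59=12474, 60+=25915
Total after period 1: 13083 + 12943 + 12474 + 25915 = 64415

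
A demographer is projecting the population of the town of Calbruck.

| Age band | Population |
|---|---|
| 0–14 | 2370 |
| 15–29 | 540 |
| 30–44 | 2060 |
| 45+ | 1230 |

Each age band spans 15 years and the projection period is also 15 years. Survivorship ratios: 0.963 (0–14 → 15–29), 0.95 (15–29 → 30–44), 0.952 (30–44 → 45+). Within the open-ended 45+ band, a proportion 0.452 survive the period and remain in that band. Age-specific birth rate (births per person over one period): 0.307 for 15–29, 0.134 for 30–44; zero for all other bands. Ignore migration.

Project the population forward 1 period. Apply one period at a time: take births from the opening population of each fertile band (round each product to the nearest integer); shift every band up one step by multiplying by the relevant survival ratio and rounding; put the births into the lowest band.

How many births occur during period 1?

Call the groups 1 to 4, youngest first.
— Period 1 —
Births: 540 * 0.307 = 166 ; 2060 * 0.134 = 276 → total 442
Group 2: 2370 * 0.963 = 2282
Group 3: 540 * 0.95 = 513
Group 4: 2060 * 0.952 + 1230 * 0.452 = 1961 + 556 = 2517
Population now: 0–14=442, 15–29=2282, 30–44=513, 45+=2517

442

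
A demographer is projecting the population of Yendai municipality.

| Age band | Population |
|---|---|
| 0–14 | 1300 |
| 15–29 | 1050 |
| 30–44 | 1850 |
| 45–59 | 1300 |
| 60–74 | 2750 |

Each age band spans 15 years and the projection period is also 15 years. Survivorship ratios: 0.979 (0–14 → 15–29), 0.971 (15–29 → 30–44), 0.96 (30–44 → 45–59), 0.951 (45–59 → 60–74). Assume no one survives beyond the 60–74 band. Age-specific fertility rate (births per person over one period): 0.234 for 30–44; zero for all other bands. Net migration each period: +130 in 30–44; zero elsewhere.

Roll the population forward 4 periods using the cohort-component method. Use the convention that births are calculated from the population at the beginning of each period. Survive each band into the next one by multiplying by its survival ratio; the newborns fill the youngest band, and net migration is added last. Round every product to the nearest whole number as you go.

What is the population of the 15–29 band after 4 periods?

313

Call the groups 1 to 5, youngest first.
Period 1.
Births: 1850 × 0.234 = 433
Group 2: 1300 × 0.979 = 1273
Group 3: 1050 × 0.971 = 1020
Group 4: 1850 × 0.96 = 1776
Group 5: 1300 × 0.951 = 1236
Net migration: Group 3 + 130 → 1150
Giving 433 / 1273 / 1150 / 1776 / 1236.
Period 2.
Births: 1150 × 0.234 = 269
Group 2: 433 × 0.979 = 424
Group 3: 1273 × 0.971 = 1236
Group 4: 1150 × 0.96 = 1104
Group 5: 1776 × 0.951 = 1689
Net migration: Group 3 + 130 → 1366
Giving 269 / 424 / 1366 / 1104 / 1689.
Period 3.
Births: 1366 × 0.234 = 320
Group 2: 269 × 0.979 = 263
Group 3: 424 × 0.971 = 412
Group 4: 1366 × 0.96 = 1311
Group 5: 1104 × 0.951 = 1050
Net migration: Group 3 + 130 → 542
Giving 320 / 263 / 542 / 1311 / 1050.
Period 4.
Births: 542 × 0.234 = 127
Group 2: 320 × 0.979 = 313
Group 3: 263 × 0.971 = 255
Group 4: 542 × 0.96 = 520
Group 5: 1311 × 0.951 = 1247
Net migration: Group 3 + 130 → 385
Giving 127 / 313 / 385 / 520 / 1247.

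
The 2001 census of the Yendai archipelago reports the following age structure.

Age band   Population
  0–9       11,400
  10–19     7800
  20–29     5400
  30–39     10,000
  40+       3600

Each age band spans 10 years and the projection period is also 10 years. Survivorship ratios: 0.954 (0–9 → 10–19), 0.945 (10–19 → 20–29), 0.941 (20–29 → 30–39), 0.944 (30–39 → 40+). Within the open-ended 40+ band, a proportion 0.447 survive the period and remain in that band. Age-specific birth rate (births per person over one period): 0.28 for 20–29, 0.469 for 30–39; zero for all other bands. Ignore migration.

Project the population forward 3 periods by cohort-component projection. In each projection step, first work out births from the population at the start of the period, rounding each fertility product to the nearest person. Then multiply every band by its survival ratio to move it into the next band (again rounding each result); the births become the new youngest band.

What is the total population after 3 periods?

(Groups numbered youngest = 1 to oldest = 5.)
— Period 1 —
Births: 5400 × 0.28 = 1512  |  10000 × 0.469 = 4690 — total 6202
Group 2: 11400 × 0.954 = 10876
Group 3: 7800 × 0.945 = 7371
Group 4: 5400 × 0.941 = 5081
Group 5: 10000 × 0.944 + 3600 × 0.447 = 9440 + 1609 = 11049
→ [6202, 10876, 7371, 5081, 11049]
— Period 2 —
Births: 7371 × 0.28 = 2064  |  5081 × 0.469 = 2383 — total 4447
Group 2: 6202 × 0.954 = 5917
Group 3: 10876 × 0.945 = 10278
Group 4: 7371 × 0.941 = 6936
Group 5: 5081 × 0.944 + 11049 × 0.447 = 4796 + 4939 = 9735
→ [4447, 5917, 10278, 6936, 9735]
— Period 3 —
Births: 10278 × 0.28 = 2878  |  6936 × 0.469 = 3253 — total 6131
Group 2: 4447 × 0.954 = 4242
Group 3: 5917 × 0.945 = 5592
Group 4: 10278 × 0.941 = 9672
Group 5: 6936 × 0.944 + 9735 × 0.447 = 6548 + 4352 = 10900
→ [6131, 4242, 5592, 9672, 10900]
Total after period 3: 6131 + 4242 + 5592 + 9672 + 10900 = 36537

36537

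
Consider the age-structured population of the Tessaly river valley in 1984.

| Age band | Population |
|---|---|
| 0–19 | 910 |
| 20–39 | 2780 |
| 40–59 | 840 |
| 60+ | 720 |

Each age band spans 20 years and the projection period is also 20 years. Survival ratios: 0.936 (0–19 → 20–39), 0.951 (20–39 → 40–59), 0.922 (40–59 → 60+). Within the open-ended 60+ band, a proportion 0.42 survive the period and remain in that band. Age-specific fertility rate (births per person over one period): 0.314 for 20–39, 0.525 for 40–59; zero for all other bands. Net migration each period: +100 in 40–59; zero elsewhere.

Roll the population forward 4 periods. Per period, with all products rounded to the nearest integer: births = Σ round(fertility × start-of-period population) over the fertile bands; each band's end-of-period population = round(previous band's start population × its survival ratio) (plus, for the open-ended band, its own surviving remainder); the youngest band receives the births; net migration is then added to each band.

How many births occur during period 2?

— Period 1 —
Births: 2780 × 0.314 = 873, 840 × 0.525 = 441 → 1314
20–39: 910 × 0.936 = 852
40–59: 2780 × 0.951 = 2644
60+: 840 × 0.922 + 720 × 0.42 = 774 + 302 = 1076
Net migration: 40–59 + 100 → 2744
End of period: [1314, 852, 2744, 1076]
— Period 2 —
Births: 852 × 0.314 = 268, 2744 × 0.525 = 1441 → 1709
20–39: 1314 × 0.936 = 1230
40–59: 852 × 0.951 = 810
60+: 2744 × 0.922 + 1076 × 0.42 = 2530 + 452 = 2982
Net migration: 40–59 + 100 → 910
End of period: [1709, 1230, 910, 2982]

1709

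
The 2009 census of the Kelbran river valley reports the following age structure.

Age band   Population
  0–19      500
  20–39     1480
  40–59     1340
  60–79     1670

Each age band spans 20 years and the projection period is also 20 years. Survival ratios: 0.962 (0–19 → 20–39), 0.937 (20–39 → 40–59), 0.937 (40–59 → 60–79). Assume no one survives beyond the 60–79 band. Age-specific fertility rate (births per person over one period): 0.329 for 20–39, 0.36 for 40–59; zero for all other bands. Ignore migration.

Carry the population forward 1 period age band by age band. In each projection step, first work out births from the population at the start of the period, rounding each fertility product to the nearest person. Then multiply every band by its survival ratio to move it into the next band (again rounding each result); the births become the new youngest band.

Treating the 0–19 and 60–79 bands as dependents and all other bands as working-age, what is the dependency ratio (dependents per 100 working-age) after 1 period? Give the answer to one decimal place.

After projecting period 1:
Births: 1480 × 0.329 = 487  |  1340 × 0.36 = 482 → total 969
20–39: 500 × 0.962 = 481
40–59: 1480 × 0.937 = 1387
60–79: 1340 × 0.937 = 1256
End of period: [969, 481, 1387, 1256]
Dependents (band 0–19 + band 60–79) = 969 + 1256 = 2225; working-age = 1868; ratio = 2225/1868 × 100 = 119.1

119.1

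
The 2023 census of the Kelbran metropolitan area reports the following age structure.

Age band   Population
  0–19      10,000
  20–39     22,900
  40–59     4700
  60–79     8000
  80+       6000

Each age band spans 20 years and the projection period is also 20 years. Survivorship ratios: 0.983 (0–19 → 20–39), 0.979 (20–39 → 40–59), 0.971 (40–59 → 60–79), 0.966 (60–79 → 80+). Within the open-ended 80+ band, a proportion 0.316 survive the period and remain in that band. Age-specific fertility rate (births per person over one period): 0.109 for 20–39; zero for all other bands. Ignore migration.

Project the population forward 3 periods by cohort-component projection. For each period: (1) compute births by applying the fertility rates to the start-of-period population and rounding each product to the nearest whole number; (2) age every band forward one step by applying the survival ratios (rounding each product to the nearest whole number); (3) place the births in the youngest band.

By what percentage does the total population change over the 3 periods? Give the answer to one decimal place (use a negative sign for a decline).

Period 1.
Births: 22900 × 0.109 = 2496
20–39: 10000 × 0.983 = 9830
40–59: 22900 × 0.979 = 22419
60–79: 4700 × 0.971 = 4564
80+: 8000 × 0.966 + 6000 × 0.316 = 7728 + 1896 = 9624
Giving 2496 / 9830 / 22419 / 4564 / 9624.
Period 2.
Births: 9830 × 0.109 = 1071
20–39: 2496 × 0.983 = 2454
40–59: 9830 × 0.979 = 9624
60–79: 22419 × 0.971 = 21769
80+: 4564 × 0.966 + 9624 × 0.316 = 4409 + 3041 = 7450
Giving 1071 / 2454 / 9624 / 21769 / 7450.
Period 3.
Births: 2454 × 0.109 = 267
20–39: 1071 × 0.983 = 1053
40–59: 2454 × 0.979 = 2402
60–79: 9624 × 0.971 = 9345
80+: 21769 × 0.966 + 7450 × 0.316 = 21029 + 2354 = 23383
Giving 267 / 1053 / 2402 / 9345 / 23383.
Total: 51600 → 36450; change = -15150; percentage change = -29.4%

-29.4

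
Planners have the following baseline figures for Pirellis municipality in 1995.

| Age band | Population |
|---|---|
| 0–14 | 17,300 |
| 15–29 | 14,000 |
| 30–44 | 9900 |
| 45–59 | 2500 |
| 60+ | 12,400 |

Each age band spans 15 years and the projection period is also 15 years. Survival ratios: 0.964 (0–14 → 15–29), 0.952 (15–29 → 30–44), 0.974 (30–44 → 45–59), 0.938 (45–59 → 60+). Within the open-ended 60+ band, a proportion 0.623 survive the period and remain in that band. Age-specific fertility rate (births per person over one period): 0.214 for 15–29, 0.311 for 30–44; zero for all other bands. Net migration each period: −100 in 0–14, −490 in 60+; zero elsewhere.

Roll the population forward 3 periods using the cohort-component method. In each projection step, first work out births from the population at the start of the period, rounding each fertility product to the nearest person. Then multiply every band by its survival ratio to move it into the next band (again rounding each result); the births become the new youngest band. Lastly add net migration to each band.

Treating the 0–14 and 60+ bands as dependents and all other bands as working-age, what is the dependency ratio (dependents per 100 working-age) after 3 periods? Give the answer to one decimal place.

Call the bands 1 to 5, youngest first.
— Period 1 —
Births: 14000 * 0.214 = 2996  |  9900 * 0.311 = 3079 → total 6075
Band 2: 17300 * 0.964 = 16677
Band 3: 14000 * 0.952 = 13328
Band 4: 9900 * 0.974 = 9643
Band 5: 2500 * 0.938 + 12400 * 0.623 = 2345 + 7725 = 10070
Net migration: Band 1 − 100 → 5975; Band 5 − 490 → 9580
End of period: [5975, 16677, 13328, 9643, 9580]
— Period 2 —
Births: 16677 * 0.214 = 3569  |  13328 * 0.311 = 4145 → total 7714
Band 2: 5975 * 0.964 = 5760
Band 3: 16677 * 0.952 = 15877
Band 4: 13328 * 0.974 = 12981
Band 5: 9643 * 0.938 + 9580 * 0.623 = 9045 + 5968 = 15013
Net migration: Band 1 − 100 → 7614; Band 5 − 490 → 14523
End of period: [7614, 5760, 15877, 12981, 14523]
— Period 3 —
Births: 5760 * 0.214 = 1233  |  15877 * 0.311 = 4938 → total 6171
Band 2: 7614 * 0.964 = 7340
Band 3: 5760 * 0.952 = 5484
Band 4: 15877 * 0.974 = 15464
Band 5: 12981 * 0.938 + 14523 * 0.623 = 12176 + 9048 = 21224
Net migration: Band 1 − 100 → 6071; Band 5 − 490 → 20734
End of period: [6071, 7340, 5484, 15464, 20734]
Dependents (band 0–14 + band 60+) = 6071 + 20734 = 26805; working-age = 28288; ratio = 26805/28288 × 100 = 94.8

94.8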